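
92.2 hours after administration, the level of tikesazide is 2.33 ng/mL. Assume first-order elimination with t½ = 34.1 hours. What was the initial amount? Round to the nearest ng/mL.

Number of half-lives elapsed: n = 92.2/34.1 ≈ 2.7038.
A₀ = A × 2^n = 2.33 × 2^2.7038 = 2.33 × 6.5152 ≈ 15.18 ng/mL.

15 ng/mL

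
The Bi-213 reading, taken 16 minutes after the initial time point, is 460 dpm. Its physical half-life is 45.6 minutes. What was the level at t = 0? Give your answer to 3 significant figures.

Number of half-lives elapsed: n = 16/45.6 ≈ 0.35088.
A₀ = A × 2^n = 460 × 2^0.35088 = 460 × 1.2753 ≈ 586.65 dpm.

587 dpm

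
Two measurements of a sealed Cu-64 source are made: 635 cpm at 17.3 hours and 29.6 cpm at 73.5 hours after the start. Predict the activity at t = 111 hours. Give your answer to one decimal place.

3.8 cpm

Over Δt = 73.5 − 17.3 = 56.2 hours, the level fell by a factor of 635/29.6 ≈ 21.453.
n = log₂(21.453) ≈ 4.4231 half-lives, so t½ = 56.2/4.4231 ≈ 12.706 hours.
From t = 73.5 to t = 111: 29.6 × (1/2)^((111−73.5)/12.706) ≈ 3.8269 cpm.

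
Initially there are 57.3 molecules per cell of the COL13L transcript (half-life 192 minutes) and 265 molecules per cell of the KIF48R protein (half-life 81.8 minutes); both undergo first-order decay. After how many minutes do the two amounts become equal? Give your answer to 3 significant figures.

Set 57.3·(1/2)^(t/192) = 265·(1/2)^(t/81.8).
Taking log₂: log₂(57.3/265) = t·(1/192 − 1/81.8).
log₂(0.21623) = -2.2094; 1/192 − 1/81.8 = -0.0070166.
t = -2.2094 / -0.0070166 ≈ 314.88 minutes.

315 minutes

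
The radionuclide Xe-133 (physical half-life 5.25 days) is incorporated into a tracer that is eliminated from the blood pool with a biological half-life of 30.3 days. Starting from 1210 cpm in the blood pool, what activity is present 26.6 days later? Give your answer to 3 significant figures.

1/t_eff = 1/t_phys + 1/t_biol = 1/5.25 + 1/30.3 = 0.22348 per day.
t_eff = 5.25 × 30.3 / (5.25 + 30.3) ≈ 4.4747 days.
Remaining = 1210 × (1/2)^(26.6/4.4747) = 1210 × (1/2)^5.9446 ≈ 19.647 cpm.

19.6 cpm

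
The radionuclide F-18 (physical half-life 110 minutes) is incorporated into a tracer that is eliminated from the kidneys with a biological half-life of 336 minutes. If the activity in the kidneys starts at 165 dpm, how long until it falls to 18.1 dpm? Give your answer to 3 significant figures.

264 minutes

1/t_eff = 1/t_phys + 1/t_biol = 1/110 + 1/336 = 0.012067 per minute.
t_eff = 110 × 336 / (110 + 336) ≈ 82.87 minutes.
n = log₂(165/18.1) ≈ 3.1884; t = 3.1884 × 82.87 ≈ 264.22 minutes.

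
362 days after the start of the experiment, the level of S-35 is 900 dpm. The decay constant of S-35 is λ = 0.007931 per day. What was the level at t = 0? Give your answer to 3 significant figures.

t½ = ln 2 / λ = 0.69315 / 0.007931 ≈ 87.397 days.
Number of half-lives elapsed: n = 362/87.397 ≈ 4.142.
A₀ = A × 2^n = 900 × 2^4.142 = 900 × 17.655 ≈ 15890 dpm.

15900 dpm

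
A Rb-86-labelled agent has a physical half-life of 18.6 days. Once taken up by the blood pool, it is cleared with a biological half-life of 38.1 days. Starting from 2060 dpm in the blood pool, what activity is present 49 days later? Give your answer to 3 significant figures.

136 dpm

1/t_eff = 1/t_phys + 1/t_biol = 1/18.6 + 1/38.1 = 0.08001 per day.
t_eff = 18.6 × 38.1 / (18.6 + 38.1) ≈ 12.498 days.
Remaining = 2060 × (1/2)^(49/12.498) = 2060 × (1/2)^3.9205 ≈ 136.04 dpm.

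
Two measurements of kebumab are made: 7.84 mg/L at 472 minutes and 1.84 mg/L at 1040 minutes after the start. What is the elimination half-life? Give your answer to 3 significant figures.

Over Δt = 1040 − 472 = 568 minutes, the level fell by a factor of 7.84/1.84 ≈ 4.2609.
n = log₂(4.2609) ≈ 2.0911 half-lives, so t½ = 568/2.0911 ≈ 271.62 minutes.

272 minutes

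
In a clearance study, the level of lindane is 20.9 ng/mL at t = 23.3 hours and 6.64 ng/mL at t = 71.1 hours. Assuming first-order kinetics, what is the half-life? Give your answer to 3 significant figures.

28.9 hours

Over Δt = 71.1 − 23.3 = 47.8 hours, the level fell by a factor of 20.9/6.64 ≈ 3.1476.
n = log₂(3.1476) ≈ 1.6542 half-lives, so t½ = 47.8/1.6542 ≈ 28.895 hours.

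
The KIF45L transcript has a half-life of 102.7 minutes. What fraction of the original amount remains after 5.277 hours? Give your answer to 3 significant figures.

0.118

5.277 hours = 316.62 minutes.
n = 316.62/102.7 ≈ 3.083 half-lives.
Fraction remaining = (1/2)^3.083 ≈ 0.11801.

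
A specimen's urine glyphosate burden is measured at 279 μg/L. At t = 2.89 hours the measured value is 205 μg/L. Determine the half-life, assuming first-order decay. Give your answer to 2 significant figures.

6.5 hours

A/A₀ = 205/279 ≈ 0.73477.
n = log₂(1.361) ≈ 0.44464 half-lives elapsed in 2.89 hours.
t½ = 2.89/0.44464 ≈ 6.4996 hours.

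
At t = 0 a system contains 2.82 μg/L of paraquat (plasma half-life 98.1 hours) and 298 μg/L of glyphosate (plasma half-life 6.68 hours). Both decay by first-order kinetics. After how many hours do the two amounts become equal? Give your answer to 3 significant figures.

Set 2.82·(1/2)^(t/98.1) = 298·(1/2)^(t/6.68).
Taking log₂: log₂(2.82/298) = t·(1/98.1 − 1/6.68).
log₂(0.0094631) = -6.7235; 1/98.1 − 1/6.68 = -0.13951.
t = -6.7235 / -0.13951 ≈ 48.195 hours.

48.2 hours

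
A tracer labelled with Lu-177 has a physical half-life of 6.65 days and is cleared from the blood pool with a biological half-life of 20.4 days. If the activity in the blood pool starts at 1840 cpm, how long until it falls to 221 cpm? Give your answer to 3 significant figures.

15.3 days

1/t_eff = 1/t_phys + 1/t_biol = 1/6.65 + 1/20.4 = 0.1994 per day.
t_eff = 6.65 × 20.4 / (6.65 + 20.4) ≈ 5.0152 days.
n = log₂(1840/221) ≈ 3.0576; t = 3.0576 × 5.0152 ≈ 15.334 days.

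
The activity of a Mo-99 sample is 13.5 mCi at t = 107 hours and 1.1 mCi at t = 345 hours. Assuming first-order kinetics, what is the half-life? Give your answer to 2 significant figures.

Over Δt = 345 − 107 = 238 hours, the level fell by a factor of 13.5/1.1 ≈ 12.273.
n = log₂(12.273) ≈ 3.6174 half-lives, so t½ = 238/3.6174 ≈ 65.793 hours.

66 hours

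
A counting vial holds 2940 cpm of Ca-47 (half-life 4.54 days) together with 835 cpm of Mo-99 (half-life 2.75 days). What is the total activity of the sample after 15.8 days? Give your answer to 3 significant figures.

279 cpm

Ca-47: 2940 × (1/2)^(15.8/4.54) = 2940 × (1/2)^3.4802 ≈ 263.46 cpm.
Mo-99: 835 × (1/2)^(15.8/2.75) = 835 × (1/2)^5.7455 ≈ 15.564 cpm.
Total = 263.46 + 15.564 ≈ 279.02 cpm.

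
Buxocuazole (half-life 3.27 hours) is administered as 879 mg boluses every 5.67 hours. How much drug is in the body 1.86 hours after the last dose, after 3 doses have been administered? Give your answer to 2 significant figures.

The 3 doses were given 13.2, 7.53, 1.86 hours ago.
Total = 879·(1/2)^(13.2/3.27) + 879·(1/2)^(7.53/3.27) + 879·(1/2)^(1.86/3.27)
      = 53.558 + 178.15 + 592.6 ≈ 824.31 mg.

820 mg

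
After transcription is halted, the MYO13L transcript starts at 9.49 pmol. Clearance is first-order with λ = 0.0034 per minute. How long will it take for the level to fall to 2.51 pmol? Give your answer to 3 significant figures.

t½ = ln 2 / λ = 0.69315 / 0.0034 ≈ 203.87 minutes.
Fraction remaining = 2.51/9.49 ≈ 0.26449.
n = log₂(9.49/2.51) = ln(3.7809)/ln 2 ≈ 1.9187 half-lives.
t = n × t½ = 1.9187 × 203.87 ≈ 391.16 minutes.

391 minutes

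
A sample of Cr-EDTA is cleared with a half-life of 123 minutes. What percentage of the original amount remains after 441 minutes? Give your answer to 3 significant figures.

8.33%

n = 441/123 ≈ 3.5854 half-lives.
Fraction remaining = (1/2)^3.5854 ≈ 0.08331, i.e. 8.331%.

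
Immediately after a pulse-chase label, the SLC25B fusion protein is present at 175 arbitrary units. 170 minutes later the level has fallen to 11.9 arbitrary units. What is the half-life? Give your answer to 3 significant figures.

A/A₀ = 11.9/175 ≈ 0.068.
n = log₂(14.706) ≈ 3.8783 half-lives elapsed in 170 minutes.
t½ = 170/3.8783 ≈ 43.833 minutes.

43.8 minutes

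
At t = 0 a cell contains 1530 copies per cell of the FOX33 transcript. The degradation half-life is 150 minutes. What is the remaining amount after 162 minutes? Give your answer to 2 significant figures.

720 copies per cell

Number of half-lives: n = 162/150 ≈ 1.08.
Remaining = 1530 × (1/2)^1.08 = 1530 × 0.47303 ≈ 723.73 copies per cell.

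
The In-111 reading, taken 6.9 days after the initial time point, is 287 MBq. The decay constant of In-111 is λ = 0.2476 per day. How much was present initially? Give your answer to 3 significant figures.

t½ = ln 2 / λ = 0.69315 / 0.2476 ≈ 2.7995 days.
Number of half-lives elapsed: n = 6.9/2.7995 ≈ 2.4648.
A₀ = A × 2^n = 287 × 2^2.4648 = 287 × 5.5203 ≈ 1584.3 MBq.

1580 MBq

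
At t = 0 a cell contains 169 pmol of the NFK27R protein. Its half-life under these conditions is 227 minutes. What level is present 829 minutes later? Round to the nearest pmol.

Number of half-lives: n = 829/227 ≈ 3.652.
Remaining = 169 × (1/2)^3.652 = 169 × 0.079551 ≈ 13.444 pmol.

13 pmol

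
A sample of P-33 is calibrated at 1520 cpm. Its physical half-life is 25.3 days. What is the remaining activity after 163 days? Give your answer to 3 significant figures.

Number of half-lives: n = 163/25.3 ≈ 6.4427.
Remaining = 1520 × (1/2)^6.4427 = 1520 × 0.011496 ≈ 17.474 cpm.

17.5 cpm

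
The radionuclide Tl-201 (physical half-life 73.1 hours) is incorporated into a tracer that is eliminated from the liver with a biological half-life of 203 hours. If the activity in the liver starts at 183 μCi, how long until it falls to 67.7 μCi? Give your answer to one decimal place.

1/t_eff = 1/t_phys + 1/t_biol = 1/73.1 + 1/203 = 0.018606 per hour.
t_eff = 73.1 × 203 / (73.1 + 203) ≈ 53.746 hours.
n = log₂(183/67.7) ≈ 1.4346; t = 1.4346 × 53.746 ≈ 77.105 hours.

77.1 hours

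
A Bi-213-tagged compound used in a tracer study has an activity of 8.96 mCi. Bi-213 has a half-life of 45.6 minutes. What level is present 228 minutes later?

0.28 mCi

Elapsed time is 5 half-lives (228/45.6).
Each half-life halves the amount: 8.96 × (1/2)^5 = 8.96/32 = 0.28 mCi.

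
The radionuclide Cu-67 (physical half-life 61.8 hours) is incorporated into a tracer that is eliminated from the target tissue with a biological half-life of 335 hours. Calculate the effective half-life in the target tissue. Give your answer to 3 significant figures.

52.2 hours

1/t_eff = 1/t_phys + 1/t_biol = 1/61.8 + 1/335 = 0.019166 per hour.
t_eff = 61.8 × 335 / (61.8 + 335) ≈ 52.175 hours.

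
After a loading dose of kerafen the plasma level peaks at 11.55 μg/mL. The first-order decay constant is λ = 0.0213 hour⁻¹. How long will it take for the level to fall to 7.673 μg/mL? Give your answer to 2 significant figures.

19 hours

t½ = ln 2 / λ = 0.69315 / 0.0213 ≈ 32.542 hours.
Fraction remaining = 7.673/11.55 ≈ 0.66433.
n = log₂(11.55/7.673) = ln(1.5053)/ln 2 ≈ 0.59003 half-lives.
t = n × t½ = 0.59003 × 32.542 ≈ 19.201 hours.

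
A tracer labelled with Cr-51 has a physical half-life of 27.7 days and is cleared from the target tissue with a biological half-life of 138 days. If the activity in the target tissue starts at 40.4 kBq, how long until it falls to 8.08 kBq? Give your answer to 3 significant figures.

53.6 days

1/t_eff = 1/t_phys + 1/t_biol = 1/27.7 + 1/138 = 0.043347 per day.
t_eff = 27.7 × 138 / (27.7 + 138) ≈ 23.069 days.
n = log₂(40.4/8.08) ≈ 2.3219; t = 2.3219 × 23.069 ≈ 53.565 days.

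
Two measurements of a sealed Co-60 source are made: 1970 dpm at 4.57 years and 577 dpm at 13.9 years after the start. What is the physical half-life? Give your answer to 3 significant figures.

5.27 years

Over Δt = 13.9 − 4.57 = 9.33 years, the level fell by a factor of 1970/577 ≈ 3.4142.
n = log₂(3.4142) ≈ 1.7716 half-lives, so t½ = 9.33/1.7716 ≈ 5.2666 years.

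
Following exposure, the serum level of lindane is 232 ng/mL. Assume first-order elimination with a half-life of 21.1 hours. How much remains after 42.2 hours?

58 ng/mL

Elapsed time is 2 half-lives (42.2/21.1).
Each half-life halves the amount: 232 × (1/2)^2 = 232/4 = 58 ng/mL.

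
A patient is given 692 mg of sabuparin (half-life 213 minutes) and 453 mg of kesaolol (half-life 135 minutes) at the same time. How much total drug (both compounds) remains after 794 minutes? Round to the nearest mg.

60 mg

sabuparin: 692 × (1/2)^(794/213) = 692 × (1/2)^3.7277 ≈ 52.234 mg.
kesaolol: 453 × (1/2)^(794/135) = 453 × (1/2)^5.8815 ≈ 7.6842 mg.
Total = 52.234 + 7.6842 ≈ 59.919 mg.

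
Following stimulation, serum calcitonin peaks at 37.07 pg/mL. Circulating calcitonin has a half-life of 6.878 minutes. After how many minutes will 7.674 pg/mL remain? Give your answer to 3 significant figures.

Fraction remaining = 7.674/37.07 ≈ 0.20701.
n = log₂(37.07/7.674) = ln(4.8306)/ln 2 ≈ 2.2722 half-lives.
t = n × t½ = 2.2722 × 6.878 ≈ 15.628 minutes.

15.6 minutes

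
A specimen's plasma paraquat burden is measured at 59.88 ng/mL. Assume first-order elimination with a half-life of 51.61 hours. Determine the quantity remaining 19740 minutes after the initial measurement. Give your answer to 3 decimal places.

Convert the elapsed time: 19740 minutes = 329 hours.
Number of half-lives: n = 329/51.61 ≈ 6.3747.
Remaining = 59.88 × (1/2)^6.3747 = 59.88 × 0.012051 ≈ 0.7216 ng/mL.

0.722 ng/mL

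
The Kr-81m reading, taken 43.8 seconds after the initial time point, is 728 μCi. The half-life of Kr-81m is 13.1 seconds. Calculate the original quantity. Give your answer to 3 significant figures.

7390 μCi

Number of half-lives elapsed: n = 43.8/13.1 ≈ 3.3435.
A₀ = A × 2^n = 728 × 2^3.3435 = 728 × 10.151 ≈ 7389.7 μCi.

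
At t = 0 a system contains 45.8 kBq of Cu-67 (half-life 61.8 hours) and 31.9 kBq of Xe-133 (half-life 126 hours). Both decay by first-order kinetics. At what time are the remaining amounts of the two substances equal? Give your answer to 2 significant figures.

63 hours

Set 45.8·(1/2)^(t/61.8) = 31.9·(1/2)^(t/126).
Taking log₂: log₂(45.8/31.9) = t·(1/61.8 − 1/126).
log₂(1.4357) = 0.52179; 1/61.8 − 1/126 = 0.0082447.
t = 0.52179 / 0.0082447 ≈ 63.288 hours.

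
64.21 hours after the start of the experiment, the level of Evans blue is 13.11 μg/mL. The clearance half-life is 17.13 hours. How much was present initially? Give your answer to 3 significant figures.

176 μg/mL

Number of half-lives elapsed: n = 64.21/17.13 ≈ 3.7484.
A₀ = A × 2^n = 13.11 × 2^3.7484 = 13.11 × 13.439 ≈ 176.19 μg/mL.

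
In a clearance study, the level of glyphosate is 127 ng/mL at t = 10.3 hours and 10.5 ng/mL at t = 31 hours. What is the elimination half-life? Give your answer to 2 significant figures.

5.8 hours

Over Δt = 31 − 10.3 = 20.7 hours, the level fell by a factor of 127/10.5 ≈ 12.095.
n = log₂(12.095) ≈ 3.5964 half-lives, so t½ = 20.7/3.5964 ≈ 5.7558 hours.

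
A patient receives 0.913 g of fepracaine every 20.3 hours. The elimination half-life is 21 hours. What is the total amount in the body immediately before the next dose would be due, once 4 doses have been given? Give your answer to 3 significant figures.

0.891 g

The 4 doses were given 81.2, 60.9, 40.6, 20.3 hours ago.
Total = 0.913·(1/2)^(81.2/21) + 0.913·(1/2)^(60.9/21) + 0.913·(1/2)^(40.6/21) + 0.913·(1/2)^(20.3/21)
      = 0.062588 + 0.12232 + 0.23904 + 0.46717 ≈ 0.89112 g.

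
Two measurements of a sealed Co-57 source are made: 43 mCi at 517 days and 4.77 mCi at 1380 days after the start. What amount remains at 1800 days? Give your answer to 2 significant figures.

Over Δt = 1380 − 517 = 863 days, the level fell by a factor of 43/4.77 ≈ 9.0147.
n = log₂(9.0147) ≈ 3.1723 half-lives, so t½ = 863/3.1723 ≈ 272.04 days.
From t = 1380 to t = 1800: 4.77 × (1/2)^((1800−1380)/272.04) ≈ 1.6359 mCi.

1.6 mCi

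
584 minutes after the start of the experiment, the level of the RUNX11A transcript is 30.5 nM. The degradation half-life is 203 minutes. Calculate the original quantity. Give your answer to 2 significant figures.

220 nM

Number of half-lives elapsed: n = 584/203 ≈ 2.8768.
A₀ = A × 2^n = 30.5 × 2^2.8768 = 30.5 × 7.3454 ≈ 224.04 nM.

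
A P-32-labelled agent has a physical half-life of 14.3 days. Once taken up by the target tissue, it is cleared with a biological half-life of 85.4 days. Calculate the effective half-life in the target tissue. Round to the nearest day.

1/t_eff = 1/t_phys + 1/t_biol = 1/14.3 + 1/85.4 = 0.08164 per day.
t_eff = 14.3 × 85.4 / (14.3 + 85.4) ≈ 12.249 days.

12 days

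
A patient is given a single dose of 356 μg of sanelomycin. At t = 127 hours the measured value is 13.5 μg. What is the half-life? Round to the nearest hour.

A/A₀ = 13.5/356 ≈ 0.037921.
n = log₂(26.37) ≈ 4.7208 half-lives elapsed in 127 hours.
t½ = 127/4.7208 ≈ 26.902 hours.

27 hours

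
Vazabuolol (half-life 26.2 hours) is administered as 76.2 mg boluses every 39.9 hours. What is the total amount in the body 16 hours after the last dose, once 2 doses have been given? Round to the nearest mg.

67 mg

The 2 doses were given 55.9, 16 hours ago.
Total = 76.2·(1/2)^(55.9/26.2) + 76.2·(1/2)^(16/26.2)
      = 17.365 + 49.902 ≈ 67.267 mg.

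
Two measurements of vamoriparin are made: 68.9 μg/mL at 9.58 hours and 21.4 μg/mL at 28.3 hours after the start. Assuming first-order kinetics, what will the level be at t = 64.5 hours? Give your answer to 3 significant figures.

2.23 μg/mL

Over Δt = 28.3 − 9.58 = 18.72 hours, the level fell by a factor of 68.9/21.4 ≈ 3.2196.
n = log₂(3.2196) ≈ 1.6869 half-lives, so t½ = 18.72/1.6869 ≈ 11.097 hours.
From t = 28.3 to t = 64.5: 21.4 × (1/2)^((64.5−28.3)/11.097) ≈ 2.2307 μg/mL.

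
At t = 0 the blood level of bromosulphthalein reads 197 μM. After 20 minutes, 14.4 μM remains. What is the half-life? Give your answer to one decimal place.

5.3 minutes

A/A₀ = 14.4/197 ≈ 0.073096.
n = log₂(13.681) ≈ 3.7741 half-lives elapsed in 20 minutes.
t½ = 20/3.7741 ≈ 5.2993 minutes.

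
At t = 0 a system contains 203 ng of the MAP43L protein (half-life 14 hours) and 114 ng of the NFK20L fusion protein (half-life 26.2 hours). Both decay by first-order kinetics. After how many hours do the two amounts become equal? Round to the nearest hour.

Set 203·(1/2)^(t/14) = 114·(1/2)^(t/26.2).
Taking log₂: log₂(203/114) = t·(1/14 − 1/26.2).
log₂(1.7807) = 0.83245; 1/14 − 1/26.2 = 0.033261.
t = 0.83245 / 0.033261 ≈ 25.028 hours.

25 hours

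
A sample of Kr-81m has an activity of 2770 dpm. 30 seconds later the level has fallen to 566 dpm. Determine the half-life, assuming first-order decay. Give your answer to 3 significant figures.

A/A₀ = 566/2770 ≈ 0.20433.
n = log₂(4.894) ≈ 2.291 half-lives elapsed in 30 seconds.
t½ = 30/2.291 ≈ 13.095 seconds.

13.1 seconds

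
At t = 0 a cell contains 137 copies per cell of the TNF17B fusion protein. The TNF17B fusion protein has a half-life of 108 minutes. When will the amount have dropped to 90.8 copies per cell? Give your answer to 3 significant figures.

64.1 minutes

Fraction remaining = 90.8/137 ≈ 0.66277.
n = log₂(137/90.8) = ln(1.5088)/ln 2 ≈ 0.59341 half-lives.
t = n × t½ = 0.59341 × 108 ≈ 64.088 minutes.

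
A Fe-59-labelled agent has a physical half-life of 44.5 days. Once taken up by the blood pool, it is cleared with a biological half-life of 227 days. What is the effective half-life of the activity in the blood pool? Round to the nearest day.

37 days

1/t_eff = 1/t_phys + 1/t_biol = 1/44.5 + 1/227 = 0.026877 per day.
t_eff = 44.5 × 227 / (44.5 + 227) ≈ 37.206 days.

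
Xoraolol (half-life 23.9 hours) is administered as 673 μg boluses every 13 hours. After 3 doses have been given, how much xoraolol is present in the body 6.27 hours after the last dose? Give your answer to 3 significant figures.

1210 μg

The 3 doses were given 32.27, 19.27, 6.27 hours ago.
Total = 673·(1/2)^(32.27/23.9) + 673·(1/2)^(19.27/23.9) + 673·(1/2)^(6.27/23.9)
      = 263.97 + 384.86 + 561.1 ≈ 1209.9 μg.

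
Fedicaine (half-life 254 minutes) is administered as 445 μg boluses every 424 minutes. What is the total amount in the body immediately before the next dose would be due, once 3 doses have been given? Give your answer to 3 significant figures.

198 μg

The 3 doses were given 1272, 848, 424 minutes ago.
Total = 445·(1/2)^(1272/254) + 445·(1/2)^(848/254) + 445·(1/2)^(424/254)
      = 13.831 + 43.989 + 139.91 ≈ 197.73 μg.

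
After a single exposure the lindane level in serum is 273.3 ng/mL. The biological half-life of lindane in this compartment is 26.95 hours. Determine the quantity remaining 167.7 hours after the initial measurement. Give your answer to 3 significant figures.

3.66 ng/mL

Number of half-lives: n = 167.7/26.95 ≈ 6.2226.
Remaining = 273.3 × (1/2)^6.2226 = 273.3 × 0.013391 ≈ 3.6597 ng/mL.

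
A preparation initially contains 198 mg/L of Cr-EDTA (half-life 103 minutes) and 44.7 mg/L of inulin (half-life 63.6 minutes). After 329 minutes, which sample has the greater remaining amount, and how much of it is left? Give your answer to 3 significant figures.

Cr-EDTA: 198 × (1/2)^3.1942 ≈ 21.633 mg/L.
inulin: 44.7 × (1/2)^5.173 ≈ 1.2391 mg/L.
Cr-EDTA has more remaining, at ≈ 21.633 mg/L.

Cr-EDTA, 21.6 mg/L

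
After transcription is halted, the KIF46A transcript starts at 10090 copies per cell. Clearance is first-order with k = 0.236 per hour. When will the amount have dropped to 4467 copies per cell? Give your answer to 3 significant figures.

t½ = ln 2 / k = 0.69315 / 0.236 ≈ 2.9371 hours.
Fraction remaining = 4467/10090 ≈ 0.44272.
n = log₂(10090/4467) = ln(2.2588)/ln 2 ≈ 1.1755 half-lives.
t = n × t½ = 1.1755 × 2.9371 ≈ 3.4527 hours.

3.45 hours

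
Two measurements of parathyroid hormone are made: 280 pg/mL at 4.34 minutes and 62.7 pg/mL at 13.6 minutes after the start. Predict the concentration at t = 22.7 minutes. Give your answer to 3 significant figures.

14.4 pg/mL

Over Δt = 13.6 − 4.34 = 9.26 minutes, the level fell by a factor of 280/62.7 ≈ 4.4657.
n = log₂(4.4657) ≈ 2.1589 half-lives, so t½ = 9.26/2.1589 ≈ 4.2892 minutes.
From t = 13.6 to t = 22.7: 62.7 × (1/2)^((22.7−13.6)/4.2892) ≈ 14.408 pg/mL.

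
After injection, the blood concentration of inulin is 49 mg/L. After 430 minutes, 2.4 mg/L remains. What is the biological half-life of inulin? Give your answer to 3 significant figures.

98.8 minutes

A/A₀ = 2.4/49 ≈ 0.04898.
n = log₂(20.417) ≈ 4.3517 half-lives elapsed in 430 minutes.
t½ = 430/4.3517 ≈ 98.813 minutes.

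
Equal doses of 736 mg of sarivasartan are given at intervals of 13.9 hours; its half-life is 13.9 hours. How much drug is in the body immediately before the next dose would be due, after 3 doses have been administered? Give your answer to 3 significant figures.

644 mg

The 3 doses were given 41.7, 27.8, 13.9 hours ago.
Total = 736·(1/2)^(41.7/13.9) + 736·(1/2)^(27.8/13.9) + 736·(1/2)^(13.9/13.9)
      = 92 + 184 + 368 ≈ 644 mg.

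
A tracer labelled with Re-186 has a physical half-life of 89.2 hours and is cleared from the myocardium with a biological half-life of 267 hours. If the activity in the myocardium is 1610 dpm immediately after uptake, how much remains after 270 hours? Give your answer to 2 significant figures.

98 dpm

1/t_eff = 1/t_phys + 1/t_biol = 1/89.2 + 1/267 = 0.014956 per hour.
t_eff = 89.2 × 267 / (89.2 + 267) ≈ 66.862 hours.
Remaining = 1610 × (1/2)^(270/66.862) = 1610 × (1/2)^4.0381 ≈ 98 dpm.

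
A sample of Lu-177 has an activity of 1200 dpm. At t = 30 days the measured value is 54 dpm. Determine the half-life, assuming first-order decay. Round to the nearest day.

7 days

A/A₀ = 54/1200 ≈ 0.045.
n = log₂(22.222) ≈ 4.4739 half-lives elapsed in 30 days.
t½ = 30/4.4739 ≈ 6.7055 days.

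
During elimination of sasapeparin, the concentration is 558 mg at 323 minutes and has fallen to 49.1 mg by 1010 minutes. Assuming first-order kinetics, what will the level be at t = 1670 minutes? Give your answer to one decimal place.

4.8 mg

Over Δt = 1010 − 323 = 687 minutes, the level fell by a factor of 558/49.1 ≈ 11.365.
n = log₂(11.365) ≈ 3.5065 half-lives, so t½ = 687/3.5065 ≈ 195.92 minutes.
From t = 1010 to t = 1670: 49.1 × (1/2)^((1670−1010)/195.92) ≈ 4.7535 mg.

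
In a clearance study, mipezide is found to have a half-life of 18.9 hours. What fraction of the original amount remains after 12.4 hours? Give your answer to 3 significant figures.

0.635

n = 12.4/18.9 ≈ 0.65608 half-lives.
Fraction remaining = (1/2)^0.65608 ≈ 0.6346.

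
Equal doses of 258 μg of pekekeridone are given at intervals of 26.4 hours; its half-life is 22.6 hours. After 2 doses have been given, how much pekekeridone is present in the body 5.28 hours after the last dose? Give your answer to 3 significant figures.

The 2 doses were given 31.68, 5.28 hours ago.
Total = 258·(1/2)^(31.68/22.6) + 258·(1/2)^(5.28/22.6)
      = 97.644 + 219.43 ≈ 317.07 μg.

317 μg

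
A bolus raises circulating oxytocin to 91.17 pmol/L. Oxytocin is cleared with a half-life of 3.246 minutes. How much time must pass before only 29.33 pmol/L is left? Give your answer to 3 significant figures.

5.31 minutes

Fraction remaining = 29.33/91.17 ≈ 0.32171.
n = log₂(91.17/29.33) = ln(3.1084)/ln 2 ≈ 1.6362 half-lives.
t = n × t½ = 1.6362 × 3.246 ≈ 5.311 minutes.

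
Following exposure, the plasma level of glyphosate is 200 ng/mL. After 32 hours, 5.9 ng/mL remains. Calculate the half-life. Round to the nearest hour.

A/A₀ = 5.9/200 ≈ 0.0295.
n = log₂(33.898) ≈ 5.0831 half-lives elapsed in 32 hours.
t½ = 32/5.0831 ≈ 6.2953 hours.

6 hours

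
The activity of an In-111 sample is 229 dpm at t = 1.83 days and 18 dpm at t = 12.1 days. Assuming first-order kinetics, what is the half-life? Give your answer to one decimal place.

2.8 days

Over Δt = 12.1 − 1.83 = 10.27 days, the level fell by a factor of 229/18 ≈ 12.722.
n = log₂(12.722) ≈ 3.6693 half-lives, so t½ = 10.27/3.6693 ≈ 2.7989 days.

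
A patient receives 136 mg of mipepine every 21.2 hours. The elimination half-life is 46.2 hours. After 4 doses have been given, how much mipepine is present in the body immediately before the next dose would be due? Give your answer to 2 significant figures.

260 mg

The 4 doses were given 84.8, 63.6, 42.4, 21.2 hours ago.
Total = 136·(1/2)^(84.8/46.2) + 136·(1/2)^(63.6/46.2) + 136·(1/2)^(42.4/46.2) + 136·(1/2)^(21.2/46.2)
      = 38.106 + 52.376 + 71.989 + 98.947 ≈ 261.42 mg.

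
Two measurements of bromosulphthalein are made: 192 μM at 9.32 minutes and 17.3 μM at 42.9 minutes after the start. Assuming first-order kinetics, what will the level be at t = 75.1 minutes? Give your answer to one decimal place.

1.7 μM

Over Δt = 42.9 − 9.32 = 33.58 minutes, the level fell by a factor of 192/17.3 ≈ 11.098.
n = log₂(11.098) ≈ 3.4723 half-lives, so t½ = 33.58/3.4723 ≈ 9.6709 minutes.
From t = 42.9 to t = 75.1: 17.3 × (1/2)^((75.1−42.9)/9.6709) ≈ 1.7209 μM.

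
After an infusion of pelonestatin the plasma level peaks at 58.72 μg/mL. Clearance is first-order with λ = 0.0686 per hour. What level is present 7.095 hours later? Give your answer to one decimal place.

36.1 μg/mL

t½ = ln 2 / λ = 0.69315 / 0.0686 ≈ 10.104 hours.
Number of half-lives: n = 7.095/10.104 ≈ 0.70218.
Remaining = 58.72 × (1/2)^0.70218 = 58.72 × 0.61464 ≈ 36.092 μg/mL.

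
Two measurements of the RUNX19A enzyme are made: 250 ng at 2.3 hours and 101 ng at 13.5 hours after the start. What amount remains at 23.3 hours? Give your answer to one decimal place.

45.7 ng

Over Δt = 13.5 − 2.3 = 11.2 hours, the level fell by a factor of 250/101 ≈ 2.4752.
n = log₂(2.4752) ≈ 1.3076 half-lives, so t½ = 11.2/1.3076 ≈ 8.5655 hours.
From t = 13.5 to t = 23.3: 101 × (1/2)^((23.3−13.5)/8.5655) ≈ 45.699 ng.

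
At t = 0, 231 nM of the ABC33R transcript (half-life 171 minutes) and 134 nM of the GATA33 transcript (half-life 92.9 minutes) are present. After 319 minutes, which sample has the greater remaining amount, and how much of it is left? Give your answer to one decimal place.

ABC33R transcript, 63.4 nM

ABC33R transcript: 231 × (1/2)^1.8655 ≈ 63.393 nM.
GATA33 transcript: 134 × (1/2)^3.4338 ≈ 12.4 nM.
ABC33R transcript has more remaining, at ≈ 63.393 nM.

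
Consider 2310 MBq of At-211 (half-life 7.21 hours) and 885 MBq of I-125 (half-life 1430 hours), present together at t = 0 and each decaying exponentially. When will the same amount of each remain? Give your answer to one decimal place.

Set 2310·(1/2)^(t/7.21) = 885·(1/2)^(t/1430).
Taking log₂: log₂(2310/885) = t·(1/7.21 − 1/1430).
log₂(2.6102) = 1.3841; 1/7.21 − 1/1430 = 0.138.
t = 1.3841 / 0.138 ≈ 10.03 hours.

10.0 hours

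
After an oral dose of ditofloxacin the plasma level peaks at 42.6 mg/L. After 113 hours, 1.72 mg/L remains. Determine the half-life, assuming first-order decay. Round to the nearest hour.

A/A₀ = 1.72/42.6 ≈ 0.040376.
n = log₂(24.767) ≈ 4.6304 half-lives elapsed in 113 hours.
t½ = 113/4.6304 ≈ 24.404 hours.

24 hours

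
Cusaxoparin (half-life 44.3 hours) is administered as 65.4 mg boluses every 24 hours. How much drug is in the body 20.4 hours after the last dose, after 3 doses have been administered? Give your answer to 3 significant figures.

The 3 doses were given 68.4, 44.4, 20.4 hours ago.
Total = 65.4·(1/2)^(68.4/44.3) + 65.4·(1/2)^(44.4/44.3) + 65.4·(1/2)^(20.4/44.3)
      = 22.428 + 32.649 + 47.529 ≈ 102.6 mg.

103 mg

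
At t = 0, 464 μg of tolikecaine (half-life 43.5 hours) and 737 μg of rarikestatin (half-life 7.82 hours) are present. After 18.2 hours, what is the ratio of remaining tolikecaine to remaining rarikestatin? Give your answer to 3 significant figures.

2.36

tolikecaine: 464 × (1/2)^(18.2/43.5) = 464 × (1/2)^0.41839 ≈ 347.19 μg.
rarikestatin: 737 × (1/2)^(18.2/7.82) = 737 × (1/2)^2.3274 ≈ 146.85 μg.
Ratio ≈ 347.19 / 146.85 ≈ 2.3643.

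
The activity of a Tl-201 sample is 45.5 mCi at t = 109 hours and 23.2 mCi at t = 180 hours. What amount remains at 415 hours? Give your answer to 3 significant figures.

2.50 mCi

Over Δt = 180 − 109 = 71 hours, the level fell by a factor of 45.5/23.2 ≈ 1.9612.
n = log₂(1.9612) ≈ 0.97174 half-lives, so t½ = 71/0.97174 ≈ 73.065 hours.
From t = 180 to t = 415: 23.2 × (1/2)^((415−180)/73.065) ≈ 2.4962 mCi.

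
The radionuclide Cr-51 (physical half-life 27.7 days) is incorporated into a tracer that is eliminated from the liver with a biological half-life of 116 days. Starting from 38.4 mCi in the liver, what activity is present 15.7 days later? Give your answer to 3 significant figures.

23.6 mCi

1/t_eff = 1/t_phys + 1/t_biol = 1/27.7 + 1/116 = 0.044722 per day.
t_eff = 27.7 × 116 / (27.7 + 116) ≈ 22.36 days.
Remaining = 38.4 × (1/2)^(15.7/22.36) = 38.4 × (1/2)^0.70213 ≈ 23.603 mCi.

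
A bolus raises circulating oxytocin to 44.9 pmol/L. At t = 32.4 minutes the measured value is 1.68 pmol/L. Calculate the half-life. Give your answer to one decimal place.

6.8 minutes

A/A₀ = 1.68/44.9 ≈ 0.037416.
n = log₂(26.726) ≈ 4.7402 half-lives elapsed in 32.4 minutes.
t½ = 32.4/4.7402 ≈ 6.8352 minutes.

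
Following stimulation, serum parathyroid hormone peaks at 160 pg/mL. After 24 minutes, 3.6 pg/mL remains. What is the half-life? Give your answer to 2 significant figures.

A/A₀ = 3.6/160 ≈ 0.0225.
n = log₂(44.444) ≈ 5.4739 half-lives elapsed in 24 minutes.
t½ = 24/5.4739 ≈ 4.3844 minutes.

4.4 minutes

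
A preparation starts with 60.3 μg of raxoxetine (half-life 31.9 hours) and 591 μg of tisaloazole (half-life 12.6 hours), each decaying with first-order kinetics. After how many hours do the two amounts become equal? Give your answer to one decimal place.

68.6 hours

Set 60.3·(1/2)^(t/31.9) = 591·(1/2)^(t/12.6).
Taking log₂: log₂(60.3/591) = t·(1/31.9 − 1/12.6).
log₂(0.10203) = -3.2929; 1/31.9 − 1/12.6 = -0.048017.
t = -3.2929 / -0.048017 ≈ 68.578 hours.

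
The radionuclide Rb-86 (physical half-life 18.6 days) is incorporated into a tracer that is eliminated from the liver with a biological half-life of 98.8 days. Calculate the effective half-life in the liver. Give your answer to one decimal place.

1/t_eff = 1/t_phys + 1/t_biol = 1/18.6 + 1/98.8 = 0.063885 per day.
t_eff = 18.6 × 98.8 / (18.6 + 98.8) ≈ 15.653 days.

15.7 days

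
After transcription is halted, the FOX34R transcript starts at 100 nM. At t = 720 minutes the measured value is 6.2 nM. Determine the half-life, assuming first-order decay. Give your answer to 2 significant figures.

180 minutes

A/A₀ = 6.2/100 ≈ 0.062.
n = log₂(16.129) ≈ 4.0116 half-lives elapsed in 720 minutes.
t½ = 720/4.0116 ≈ 179.48 minutes.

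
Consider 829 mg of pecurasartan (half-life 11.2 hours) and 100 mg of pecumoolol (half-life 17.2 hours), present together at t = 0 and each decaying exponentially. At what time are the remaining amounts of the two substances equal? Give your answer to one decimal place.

Set 829·(1/2)^(t/11.2) = 100·(1/2)^(t/17.2).
Taking log₂: log₂(829/100) = t·(1/11.2 − 1/17.2).
log₂(8.29) = 3.0514; 1/11.2 − 1/17.2 = 0.031146.
t = 3.0514 / 0.031146 ≈ 97.969 hours.

98.0 hours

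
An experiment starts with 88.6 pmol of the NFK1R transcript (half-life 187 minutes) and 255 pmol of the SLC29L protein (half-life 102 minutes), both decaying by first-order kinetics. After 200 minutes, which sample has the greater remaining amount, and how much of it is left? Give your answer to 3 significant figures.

SLC29L protein, 65.5 pmol

NFK1R transcript: 88.6 × (1/2)^1.0695 ≈ 42.216 pmol.
SLC29L protein: 255 × (1/2)^1.9608 ≈ 65.507 pmol.
SLC29L protein has more remaining, at ≈ 65.507 pmol.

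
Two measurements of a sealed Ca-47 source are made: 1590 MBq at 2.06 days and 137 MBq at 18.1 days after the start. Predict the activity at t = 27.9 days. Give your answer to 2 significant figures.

Over Δt = 18.1 − 2.06 = 16.04 days, the level fell by a factor of 1590/137 ≈ 11.606.
n = log₂(11.606) ≈ 3.5368 half-lives, so t½ = 16.04/3.5368 ≈ 4.5352 days.
From t = 18.1 to t = 27.9: 137 × (1/2)^((27.9−18.1)/4.5352) ≈ 30.636 MBq.

31 MBq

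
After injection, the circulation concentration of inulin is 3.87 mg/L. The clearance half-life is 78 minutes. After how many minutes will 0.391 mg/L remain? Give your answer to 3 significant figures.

258 minutes

Fraction remaining = 0.391/3.87 ≈ 0.10103.
n = log₂(3.87/0.391) = ln(9.8977)/ln 2 ≈ 3.3071 half-lives.
t = n × t½ = 3.3071 × 78 ≈ 257.95 minutes.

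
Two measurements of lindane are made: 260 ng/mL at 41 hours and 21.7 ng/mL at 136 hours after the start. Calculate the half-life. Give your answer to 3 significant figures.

26.5 hours

Over Δt = 136 − 41 = 95 hours, the level fell by a factor of 260/21.7 ≈ 11.982.
n = log₂(11.982) ≈ 3.5827 half-lives, so t½ = 95/3.5827 ≈ 26.516 hours.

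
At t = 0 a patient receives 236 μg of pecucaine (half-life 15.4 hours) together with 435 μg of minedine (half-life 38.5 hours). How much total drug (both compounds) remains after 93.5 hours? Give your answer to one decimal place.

84.3 μg

pecucaine: 236 × (1/2)^(93.5/15.4) = 236 × (1/2)^6.0714 ≈ 3.5094 μg.
minedine: 435 × (1/2)^(93.5/38.5) = 435 × (1/2)^2.4286 ≈ 80.801 μg.
Total = 3.5094 + 80.801 ≈ 84.31 μg.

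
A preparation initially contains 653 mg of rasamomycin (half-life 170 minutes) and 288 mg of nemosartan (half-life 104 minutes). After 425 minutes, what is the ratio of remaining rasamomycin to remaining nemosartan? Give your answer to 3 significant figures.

rasamomycin: 653 × (1/2)^(425/170) = 653 × (1/2)^2.5 ≈ 115.44 mg.
nemosartan: 288 × (1/2)^(425/104) = 288 × (1/2)^4.0865 ≈ 16.952 mg.
Ratio ≈ 115.44 / 16.952 ≈ 6.8095.

6.81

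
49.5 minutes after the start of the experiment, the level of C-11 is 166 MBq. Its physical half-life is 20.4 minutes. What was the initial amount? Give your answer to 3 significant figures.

892 MBq

Number of half-lives elapsed: n = 49.5/20.4 ≈ 2.4265.
A₀ = A × 2^n = 166 × 2^2.4265 = 166 × 5.3758 ≈ 892.38 MBq.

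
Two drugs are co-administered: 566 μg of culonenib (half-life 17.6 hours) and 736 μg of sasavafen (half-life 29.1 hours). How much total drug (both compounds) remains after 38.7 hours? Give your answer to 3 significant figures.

416 μg

culonenib: 566 × (1/2)^(38.7/17.6) = 566 × (1/2)^2.1989 ≈ 123.28 μg.
sasavafen: 736 × (1/2)^(38.7/29.1) = 736 × (1/2)^1.3299 ≈ 292.78 μg.
Total = 123.28 + 292.78 ≈ 416.06 μg.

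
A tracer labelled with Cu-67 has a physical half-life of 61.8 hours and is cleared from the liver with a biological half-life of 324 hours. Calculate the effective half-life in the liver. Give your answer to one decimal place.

51.9 hours

1/t_eff = 1/t_phys + 1/t_biol = 1/61.8 + 1/324 = 0.019268 per hour.
t_eff = 61.8 × 324 / (61.8 + 324) ≈ 51.9 hours.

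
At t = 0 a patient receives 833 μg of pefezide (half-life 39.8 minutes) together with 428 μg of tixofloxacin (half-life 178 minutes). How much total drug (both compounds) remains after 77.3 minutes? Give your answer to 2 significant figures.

pefezide: 833 × (1/2)^(77.3/39.8) = 833 × (1/2)^1.9422 ≈ 216.76 μg.
tixofloxacin: 428 × (1/2)^(77.3/178) = 428 × (1/2)^0.43427 ≈ 316.75 μg.
Total = 216.76 + 316.75 ≈ 533.51 μg.

530 μg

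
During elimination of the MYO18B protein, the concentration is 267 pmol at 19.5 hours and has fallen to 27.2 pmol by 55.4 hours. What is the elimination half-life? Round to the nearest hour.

11 hours

Over Δt = 55.4 − 19.5 = 35.9 hours, the level fell by a factor of 267/27.2 ≈ 9.8162.
n = log₂(9.8162) ≈ 3.2952 half-lives, so t½ = 35.9/3.2952 ≈ 10.895 hours.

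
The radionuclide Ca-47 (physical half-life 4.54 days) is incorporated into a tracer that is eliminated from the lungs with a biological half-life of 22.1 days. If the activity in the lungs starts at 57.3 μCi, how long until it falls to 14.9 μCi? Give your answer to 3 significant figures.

1/t_eff = 1/t_phys + 1/t_biol = 1/4.54 + 1/22.1 = 0.26551 per day.
t_eff = 4.54 × 22.1 / (4.54 + 22.1) ≈ 3.7663 days.
n = log₂(57.3/14.9) ≈ 1.9432; t = 1.9432 × 3.7663 ≈ 7.3187 days.

7.32 days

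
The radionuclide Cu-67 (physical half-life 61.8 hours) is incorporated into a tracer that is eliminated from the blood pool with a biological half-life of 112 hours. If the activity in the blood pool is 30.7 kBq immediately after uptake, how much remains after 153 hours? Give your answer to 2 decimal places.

1/t_eff = 1/t_phys + 1/t_biol = 1/61.8 + 1/112 = 0.02511 per hour.
t_eff = 61.8 × 112 / (61.8 + 112) ≈ 39.825 hours.
Remaining = 30.7 × (1/2)^(153/39.825) = 30.7 × (1/2)^3.8418 ≈ 2.1411 kBq.

2.14 kBq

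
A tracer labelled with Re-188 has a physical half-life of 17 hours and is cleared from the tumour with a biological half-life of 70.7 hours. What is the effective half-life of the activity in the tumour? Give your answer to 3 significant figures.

13.7 hours

1/t_eff = 1/t_phys + 1/t_biol = 1/17 + 1/70.7 = 0.072968 per hour.
t_eff = 17 × 70.7 / (17 + 70.7) ≈ 13.705 hours.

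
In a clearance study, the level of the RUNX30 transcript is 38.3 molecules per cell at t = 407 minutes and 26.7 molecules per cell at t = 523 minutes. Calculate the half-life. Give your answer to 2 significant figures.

220 minutes

Over Δt = 523 − 407 = 116 minutes, the level fell by a factor of 38.3/26.7 ≈ 1.4345.
n = log₂(1.4345) ≈ 0.5205 half-lives, so t½ = 116/0.5205 ≈ 222.86 minutes.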